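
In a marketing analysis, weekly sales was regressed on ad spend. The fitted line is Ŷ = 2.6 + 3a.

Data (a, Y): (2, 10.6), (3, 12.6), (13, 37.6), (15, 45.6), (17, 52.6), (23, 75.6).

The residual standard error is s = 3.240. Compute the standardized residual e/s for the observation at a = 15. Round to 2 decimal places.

Ŷ = 2.6 + 3·15 = 47.6
e = 45.6 − 47.6 = -2
e/s = -2 / 3.240 = -0.62

-0.62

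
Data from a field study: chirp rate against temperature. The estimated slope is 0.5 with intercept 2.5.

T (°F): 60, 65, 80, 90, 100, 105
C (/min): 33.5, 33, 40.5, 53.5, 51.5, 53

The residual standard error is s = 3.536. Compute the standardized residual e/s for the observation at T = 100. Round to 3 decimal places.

ŷ = 2.5 + 0.5·100 = 52.5
e = 51.5 − 52.5 = -1
e/s = -1 / 3.536 = -0.283

-0.283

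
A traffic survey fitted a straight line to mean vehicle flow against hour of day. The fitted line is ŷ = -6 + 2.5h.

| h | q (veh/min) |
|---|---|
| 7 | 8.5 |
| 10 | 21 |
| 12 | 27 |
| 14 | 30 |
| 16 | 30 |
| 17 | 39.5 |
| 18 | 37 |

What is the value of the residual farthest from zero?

r = -4

h=7: ŷ = -6 + 2.5·7 = 11.5; r = 8.5 − 11.5 = -3
h=10: ŷ = -6 + 2.5·10 = 19; r = 21 − 19 = 2
h=12: ŷ = -6 + 2.5·12 = 24; r = 27 − 24 = 3
h=14: ŷ = -6 + 2.5·14 = 29; r = 30 − 29 = 1
h=16: ŷ = -6 + 2.5·16 = 34; r = 30 − 34 = -4
h=17: ŷ = -6 + 2.5·17 = 36.5; r = 39.5 − 36.5 = 3
h=18: ŷ = -6 + 2.5·18 = 39; r = 37 − 39 = -2
Largest |r| is 4 at h = 16, residual -4.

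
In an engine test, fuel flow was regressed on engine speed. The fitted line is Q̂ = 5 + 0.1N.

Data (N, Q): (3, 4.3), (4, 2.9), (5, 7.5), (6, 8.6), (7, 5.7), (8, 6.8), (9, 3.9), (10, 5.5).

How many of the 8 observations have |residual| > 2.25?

N=3: Q̂ = 5 + 0.1·3 = 5.3; e = 4.3 − 5.3 = -1
N=4: Q̂ = 5 + 0.1·4 = 5.4; e = 2.9 − 5.4 = -2.5
N=5: Q̂ = 5 + 0.1·5 = 5.5; e = 7.5 − 5.5 = 2
N=6: Q̂ = 5 + 0.1·6 = 5.6; e = 8.6 − 5.6 = 3
N=7: Q̂ = 5 + 0.1·7 = 5.7; e = 5.7 − 5.7 = 0
N=8: Q̂ = 5 + 0.1·8 = 5.8; e = 6.8 − 5.8 = 1
N=9: Q̂ = 5 + 0.1·9 = 5.9; e = 3.9 − 5.9 = -2
N=10: Q̂ = 5 + 0.1·10 = 6; e = 5.5 − 6 = -0.5
|e| > 2.25: N=4 (|e|=2.5), N=6 (|e|=3) → 2

2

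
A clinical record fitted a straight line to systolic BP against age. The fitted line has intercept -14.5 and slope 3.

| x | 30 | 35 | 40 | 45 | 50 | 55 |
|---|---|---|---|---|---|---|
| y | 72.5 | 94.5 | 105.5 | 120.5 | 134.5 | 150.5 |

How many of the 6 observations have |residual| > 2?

2

x=30: ŷ = -14.5 + 3·30 = 75.5; e = 72.5 − 75.5 = -3
x=35: ŷ = -14.5 + 3·35 = 90.5; e = 94.5 − 90.5 = 4
x=40: ŷ = -14.5 + 3·40 = 105.5; e = 105.5 − 105.5 = 0
x=45: ŷ = -14.5 + 3·45 = 120.5; e = 120.5 − 120.5 = 0
x=50: ŷ = -14.5 + 3·50 = 135.5; e = 134.5 − 135.5 = -1
x=55: ŷ = -14.5 + 3·55 = 150.5; e = 150.5 − 150.5 = 0
|e| > 2: x=30 (|e|=3), x=35 (|e|=4) → 2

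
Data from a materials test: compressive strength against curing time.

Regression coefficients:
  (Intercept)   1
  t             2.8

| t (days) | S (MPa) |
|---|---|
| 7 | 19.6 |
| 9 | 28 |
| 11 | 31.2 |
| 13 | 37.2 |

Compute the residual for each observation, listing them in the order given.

t=7: ŷ = 1 + 2.8·7 = 20.6; r = 19.6 − 20.6 = -1
t=9: ŷ = 1 + 2.8·9 = 26.2; r = 28 − 26.2 = 1.8
t=11: ŷ = 1 + 2.8·11 = 31.8; r = 31.2 − 31.8 = -0.6
t=13: ŷ = 1 + 2.8·13 = 37.4; r = 37.2 − 37.4 = -0.2

-1, 1.8, -0.6, -0.2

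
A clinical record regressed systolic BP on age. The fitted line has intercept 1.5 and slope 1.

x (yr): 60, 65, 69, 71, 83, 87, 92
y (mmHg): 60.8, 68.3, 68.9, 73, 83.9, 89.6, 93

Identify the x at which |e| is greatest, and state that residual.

x = 65, e = 1.8

x=60: ŷ = 1.5 + 60 = 61.5; e = 60.8 − 61.5 = -0.7
x=65: ŷ = 1.5 + 65 = 66.5; e = 68.3 − 66.5 = 1.8
x=69: ŷ = 1.5 + 69 = 70.5; e = 68.9 − 70.5 = -1.6
x=71: ŷ = 1.5 + 71 = 72.5; e = 73 − 72.5 = 0.5
x=83: ŷ = 1.5 + 83 = 84.5; e = 83.9 − 84.5 = -0.6
x=87: ŷ = 1.5 + 87 = 88.5; e = 89.6 − 88.5 = 1.1
x=92: ŷ = 1.5 + 92 = 93.5; e = 93 − 93.5 = -0.5
Largest |e| is 1.8 at x = 65, residual 1.8.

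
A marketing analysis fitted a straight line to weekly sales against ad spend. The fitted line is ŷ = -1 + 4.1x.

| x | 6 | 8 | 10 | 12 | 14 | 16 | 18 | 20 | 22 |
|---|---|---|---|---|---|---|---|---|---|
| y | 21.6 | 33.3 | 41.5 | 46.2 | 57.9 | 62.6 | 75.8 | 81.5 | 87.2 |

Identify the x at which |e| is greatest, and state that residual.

x=6: ŷ = -1 + 4.1·6 = 23.6; e = 21.6 − 23.6 = -2
x=8: ŷ = -1 + 4.1·8 = 31.8; e = 33.3 − 31.8 = 1.5
x=10: ŷ = -1 + 4.1·10 = 40; e = 41.5 − 40 = 1.5
x=12: ŷ = -1 + 4.1·12 = 48.2; e = 46.2 − 48.2 = -2
x=14: ŷ = -1 + 4.1·14 = 56.4; e = 57.9 − 56.4 = 1.5
x=16: ŷ = -1 + 4.1·16 = 64.6; e = 62.6 − 64.6 = -2
x=18: ŷ = -1 + 4.1·18 = 72.8; e = 75.8 − 72.8 = 3
x=20: ŷ = -1 + 4.1·20 = 81; e = 81.5 − 81 = 0.5
x=22: ŷ = -1 + 4.1·22 = 89.2; e = 87.2 − 89.2 = -2
Largest |e| is 3 at x = 18, residual 3.

x = 18, e = 3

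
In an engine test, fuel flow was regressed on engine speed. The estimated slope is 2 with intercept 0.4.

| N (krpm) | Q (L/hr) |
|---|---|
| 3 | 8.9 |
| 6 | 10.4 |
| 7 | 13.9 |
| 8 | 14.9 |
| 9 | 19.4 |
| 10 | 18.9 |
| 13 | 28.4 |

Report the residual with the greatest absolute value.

r = 2.5

N=3: ŷ = 0.4 + 2·3 = 6.4; r = 8.9 − 6.4 = 2.5
N=6: ŷ = 0.4 + 2·6 = 12.4; r = 10.4 − 12.4 = -2
N=7: ŷ = 0.4 + 2·7 = 14.4; r = 13.9 − 14.4 = -0.5
N=8: ŷ = 0.4 + 2·8 = 16.4; r = 14.9 − 16.4 = -1.5
N=9: ŷ = 0.4 + 2·9 = 18.4; r = 19.4 − 18.4 = 1
N=10: ŷ = 0.4 + 2·10 = 20.4; r = 18.9 − 20.4 = -1.5
N=13: ŷ = 0.4 + 2·13 = 26.4; r = 28.4 − 26.4 = 2
Largest |r| is 2.5 at N = 3, residual 2.5.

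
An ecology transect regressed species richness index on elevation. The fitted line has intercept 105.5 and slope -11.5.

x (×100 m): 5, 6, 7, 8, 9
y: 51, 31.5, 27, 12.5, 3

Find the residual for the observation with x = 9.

e = 1

ŷ = 105.5 − 11.5·9 = 2
e = 3 − 2 = 1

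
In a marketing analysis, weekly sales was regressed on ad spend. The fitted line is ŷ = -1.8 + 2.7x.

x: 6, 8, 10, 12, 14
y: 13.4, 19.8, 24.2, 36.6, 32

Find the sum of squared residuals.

x=6: ŷ = -1.8 + 2.7·6 = 14.4; r = 13.4 − 14.4 = -1
x=8: ŷ = -1.8 + 2.7·8 = 19.8; r = 19.8 − 19.8 = 0
x=10: ŷ = -1.8 + 2.7·10 = 25.2; r = 24.2 − 25.2 = -1
x=12: ŷ = -1.8 + 2.7·12 = 30.6; r = 36.6 − 30.6 = 6
x=14: ŷ = -1.8 + 2.7·14 = 36; r = 32 − 36 = -4
SSE = 1 + 0 + 1 + 36 + 16 = 54

SSE = 54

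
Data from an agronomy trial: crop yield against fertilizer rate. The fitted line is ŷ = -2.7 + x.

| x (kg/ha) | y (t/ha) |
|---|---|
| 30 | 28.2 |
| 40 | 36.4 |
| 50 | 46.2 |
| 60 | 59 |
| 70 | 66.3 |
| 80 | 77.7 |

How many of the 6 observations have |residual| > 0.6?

x=30: ŷ = -2.7 + 30 = 27.3; r = 28.2 − 27.3 = 0.9
x=40: ŷ = -2.7 + 40 = 37.3; r = 36.4 − 37.3 = -0.9
x=50: ŷ = -2.7 + 50 = 47.3; r = 46.2 − 47.3 = -1.1
x=60: ŷ = -2.7 + 60 = 57.3; r = 59 − 57.3 = 1.7
x=70: ŷ = -2.7 + 70 = 67.3; r = 66.3 − 67.3 = -1
x=80: ŷ = -2.7 + 80 = 77.3; r = 77.7 − 77.3 = 0.4
|r| > 0.6: x=30 (|r|=0.9), x=40 (|r|=0.9), x=50 (|r|=1.1), x=60 (|r|=1.7), x=70 (|r|=1) → 5

5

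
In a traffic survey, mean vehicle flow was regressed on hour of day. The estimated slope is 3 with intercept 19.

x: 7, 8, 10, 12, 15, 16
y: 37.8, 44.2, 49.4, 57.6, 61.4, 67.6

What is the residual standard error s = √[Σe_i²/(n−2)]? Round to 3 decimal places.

s = 2.254

x=7: ŷ = 19 + 3·7 = 40; e = 37.8 − 40 = -2.2
x=8: ŷ = 19 + 3·8 = 43; e = 44.2 − 43 = 1.2
x=10: ŷ = 19 + 3·10 = 49; e = 49.4 − 49 = 0.4
x=12: ŷ = 19 + 3·12 = 55; e = 57.6 − 55 = 2.6
x=15: ŷ = 19 + 3·15 = 64; e = 61.4 − 64 = -2.6
x=16: ŷ = 19 + 3·16 = 67; e = 67.6 − 67 = 0.6
SSE = 4.84 + 1.44 + 0.16 + 6.76 + 6.76 + 0.36 = 20.32
s = √(20.32/4) = √5.08 ≈ 2.254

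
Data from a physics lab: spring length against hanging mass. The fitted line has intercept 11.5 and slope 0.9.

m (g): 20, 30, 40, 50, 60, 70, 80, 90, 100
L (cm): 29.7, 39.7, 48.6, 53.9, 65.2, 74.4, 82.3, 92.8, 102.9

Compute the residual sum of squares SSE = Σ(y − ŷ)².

SSE = 13.04

m=20: ŷ = 11.5 + 0.9·20 = 29.5; e = 29.7 − 29.5 = 0.2
m=30: ŷ = 11.5 + 0.9·30 = 38.5; e = 39.7 − 38.5 = 1.2
m=40: ŷ = 11.5 + 0.9·40 = 47.5; e = 48.6 − 47.5 = 1.1
m=50: ŷ = 11.5 + 0.9·50 = 56.5; e = 53.9 − 56.5 = -2.6
m=60: ŷ = 11.5 + 0.9·60 = 65.5; e = 65.2 − 65.5 = -0.3
m=70: ŷ = 11.5 + 0.9·70 = 74.5; e = 74.4 − 74.5 = -0.1
m=80: ŷ = 11.5 + 0.9·80 = 83.5; e = 82.3 − 83.5 = -1.2
m=90: ŷ = 11.5 + 0.9·90 = 92.5; e = 92.8 − 92.5 = 0.3
m=100: ŷ = 11.5 + 0.9·100 = 101.5; e = 102.9 − 101.5 = 1.4
SSE = 0.04 + 1.44 + 1.21 + 6.76 + 0.09 + 0.01 + 1.44 + 0.09 + 1.96 = 13.04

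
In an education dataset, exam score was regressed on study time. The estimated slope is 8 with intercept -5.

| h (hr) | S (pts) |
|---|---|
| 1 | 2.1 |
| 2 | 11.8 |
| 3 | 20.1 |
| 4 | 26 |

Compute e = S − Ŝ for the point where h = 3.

e = 1.1

Ŝ = -5 + 8·3 = 19
e = 20.1 − 19 = 1.1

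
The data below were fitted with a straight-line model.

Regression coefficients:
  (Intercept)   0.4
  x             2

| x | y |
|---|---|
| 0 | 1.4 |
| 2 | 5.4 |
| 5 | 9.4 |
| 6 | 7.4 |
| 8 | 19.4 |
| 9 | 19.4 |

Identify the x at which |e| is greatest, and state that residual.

x = 6, e = -5

x=0: ŷ = 0.4 + 2·0 = 0.4; e = 1.4 − 0.4 = 1
x=2: ŷ = 0.4 + 2·2 = 4.4; e = 5.4 − 4.4 = 1
x=5: ŷ = 0.4 + 2·5 = 10.4; e = 9.4 − 10.4 = -1
x=6: ŷ = 0.4 + 2·6 = 12.4; e = 7.4 − 12.4 = -5
x=8: ŷ = 0.4 + 2·8 = 16.4; e = 19.4 − 16.4 = 3
x=9: ŷ = 0.4 + 2·9 = 18.4; e = 19.4 − 18.4 = 1
Largest |e| is 5 at x = 6, residual -5.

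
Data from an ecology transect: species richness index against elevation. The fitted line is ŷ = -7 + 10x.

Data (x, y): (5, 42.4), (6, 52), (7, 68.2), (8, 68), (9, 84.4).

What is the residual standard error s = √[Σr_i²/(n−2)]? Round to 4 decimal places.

x=5: ŷ = -7 + 10·5 = 43; r = 42.4 − 43 = -0.6
x=6: ŷ = -7 + 10·6 = 53; r = 52 − 53 = -1
x=7: ŷ = -7 + 10·7 = 63; r = 68.2 − 63 = 5.2
x=8: ŷ = -7 + 10·8 = 73; r = 68 − 73 = -5
x=9: ŷ = -7 + 10·9 = 83; r = 84.4 − 83 = 1.4
SSE = 0.36 + 1 + 27.04 + 25 + 1.96 = 55.36
s = √(55.36/3) = √18.4533 ≈ 4.2957

s = 4.2957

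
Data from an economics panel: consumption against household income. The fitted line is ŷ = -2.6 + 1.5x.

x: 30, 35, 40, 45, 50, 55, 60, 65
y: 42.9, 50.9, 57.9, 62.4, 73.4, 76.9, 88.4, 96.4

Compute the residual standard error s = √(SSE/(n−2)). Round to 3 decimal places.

x=30: ŷ = -2.6 + 1.5·30 = 42.4; e = 42.9 − 42.4 = 0.5
x=35: ŷ = -2.6 + 1.5·35 = 49.9; e = 50.9 − 49.9 = 1
x=40: ŷ = -2.6 + 1.5·40 = 57.4; e = 57.9 − 57.4 = 0.5
x=45: ŷ = -2.6 + 1.5·45 = 64.9; e = 62.4 − 64.9 = -2.5
x=50: ŷ = -2.6 + 1.5·50 = 72.4; e = 73.4 − 72.4 = 1
x=55: ŷ = -2.6 + 1.5·55 = 79.9; e = 76.9 − 79.9 = -3
x=60: ŷ = -2.6 + 1.5·60 = 87.4; e = 88.4 − 87.4 = 1
x=65: ŷ = -2.6 + 1.5·65 = 94.9; e = 96.4 − 94.9 = 1.5
SSE = 0.25 + 1 + 0.25 + 6.25 + 1 + 9 + 1 + 2.25 = 21
s = √(21/6) = √3.5 ≈ 1.871

s = 1.871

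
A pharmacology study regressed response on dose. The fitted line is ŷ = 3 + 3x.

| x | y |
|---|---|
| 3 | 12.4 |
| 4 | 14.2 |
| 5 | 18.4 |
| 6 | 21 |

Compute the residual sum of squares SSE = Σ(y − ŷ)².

x=3: ŷ = 3 + 3·3 = 12; e = 12.4 − 12 = 0.4
x=4: ŷ = 3 + 3·4 = 15; e = 14.2 − 15 = -0.8
x=5: ŷ = 3 + 3·5 = 18; e = 18.4 − 18 = 0.4
x=6: ŷ = 3 + 3·6 = 21; e = 21 − 21 = 0
SSE = 0.16 + 0.64 + 0.16 + 0 = 0.96

SSE = 0.96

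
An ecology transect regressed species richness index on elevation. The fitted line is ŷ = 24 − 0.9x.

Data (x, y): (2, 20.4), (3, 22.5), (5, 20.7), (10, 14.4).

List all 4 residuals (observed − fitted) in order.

x=2: ŷ = 24 − 0.9·2 = 22.2; e = 20.4 − 22.2 = -1.8
x=3: ŷ = 24 − 0.9·3 = 21.3; e = 22.5 − 21.3 = 1.2
x=5: ŷ = 24 − 0.9·5 = 19.5; e = 20.7 − 19.5 = 1.2
x=10: ŷ = 24 − 0.9·10 = 15; e = 14.4 − 15 = -0.6

-1.8, 1.2, 1.2, -0.6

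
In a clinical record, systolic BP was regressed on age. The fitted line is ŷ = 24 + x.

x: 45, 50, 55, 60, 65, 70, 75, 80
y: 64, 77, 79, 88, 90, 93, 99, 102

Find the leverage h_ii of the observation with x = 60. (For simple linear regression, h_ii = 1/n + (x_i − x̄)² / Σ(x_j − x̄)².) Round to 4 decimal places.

x̄ = (45 + 50 + 55 + 60 + 65 + 70 + 75 + 80)/8 = 62.5
Σ(x − x̄)² = 306.25 + 156.25 + 56.25 + 6.25 + 6.25 + 56.25 + 156.25 + 306.25 = 1050
h = 1/8 + (-2.5)²/1050 = 0.125 + 0.00595238 = 0.1310

h = 0.1310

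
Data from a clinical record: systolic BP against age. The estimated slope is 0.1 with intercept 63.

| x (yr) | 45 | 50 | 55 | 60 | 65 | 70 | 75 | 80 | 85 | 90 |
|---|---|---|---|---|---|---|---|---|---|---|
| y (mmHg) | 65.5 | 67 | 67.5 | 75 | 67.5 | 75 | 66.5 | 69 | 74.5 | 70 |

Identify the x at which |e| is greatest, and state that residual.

x=45: ŷ = 63 + 0.1·45 = 67.5; e = 65.5 − 67.5 = -2
x=50: ŷ = 63 + 0.1·50 = 68; e = 67 − 68 = -1
x=55: ŷ = 63 + 0.1·55 = 68.5; e = 67.5 − 68.5 = -1
x=60: ŷ = 63 + 0.1·60 = 69; e = 75 − 69 = 6
x=65: ŷ = 63 + 0.1·65 = 69.5; e = 67.5 − 69.5 = -2
x=70: ŷ = 63 + 0.1·70 = 70; e = 75 − 70 = 5
x=75: ŷ = 63 + 0.1·75 = 70.5; e = 66.5 − 70.5 = -4
x=80: ŷ = 63 + 0.1·80 = 71; e = 69 − 71 = -2
x=85: ŷ = 63 + 0.1·85 = 71.5; e = 74.5 − 71.5 = 3
x=90: ŷ = 63 + 0.1·90 = 72; e = 70 − 72 = -2
Largest |e| is 6 at x = 60, residual 6.

x = 60, e = 6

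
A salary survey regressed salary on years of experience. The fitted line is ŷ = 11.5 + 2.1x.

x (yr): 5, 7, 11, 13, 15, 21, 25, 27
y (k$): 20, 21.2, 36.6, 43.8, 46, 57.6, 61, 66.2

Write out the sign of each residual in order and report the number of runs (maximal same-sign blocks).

3 runs

x=5: ŷ = 11.5 + 2.1·5 = 22; e = 20 − 22 = -2
x=7: ŷ = 11.5 + 2.1·7 = 26.2; e = 21.2 − 26.2 = -5
x=11: ŷ = 11.5 + 2.1·11 = 34.6; e = 36.6 − 34.6 = 2
x=13: ŷ = 11.5 + 2.1·13 = 38.8; e = 43.8 − 38.8 = 5
x=15: ŷ = 11.5 + 2.1·15 = 43; e = 46 − 43 = 3
x=21: ŷ = 11.5 + 2.1·21 = 55.6; e = 57.6 − 55.6 = 2
x=25: ŷ = 11.5 + 2.1·25 = 64; e = 61 − 64 = -3
x=27: ŷ = 11.5 + 2.1·27 = 68.2; e = 66.2 − 68.2 = -2
Signs: − − + + + + − −
Runs: −×2, +×4, −×2 → 3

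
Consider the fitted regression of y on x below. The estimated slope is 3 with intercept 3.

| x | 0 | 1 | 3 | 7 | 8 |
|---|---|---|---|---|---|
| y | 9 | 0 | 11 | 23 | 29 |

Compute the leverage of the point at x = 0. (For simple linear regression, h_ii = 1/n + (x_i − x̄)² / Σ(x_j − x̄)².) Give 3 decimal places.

h = 0.484

x̄ = (0 + 1 + 3 + 7 + 8)/5 = 3.8
Σ(x − x̄)² = 14.44 + 7.84 + 0.64 + 10.24 + 17.64 = 50.8
h = 1/5 + (-3.8)²/50.8 = 0.2 + 0.284252 = 0.484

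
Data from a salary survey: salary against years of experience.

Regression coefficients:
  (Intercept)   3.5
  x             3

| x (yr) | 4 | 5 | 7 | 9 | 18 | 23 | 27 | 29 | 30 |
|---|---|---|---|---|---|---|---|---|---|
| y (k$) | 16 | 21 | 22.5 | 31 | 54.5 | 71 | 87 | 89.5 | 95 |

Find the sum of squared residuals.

SSE = 31.5

x=4: ŷ = 3.5 + 3·4 = 15.5; r = 16 − 15.5 = 0.5
x=5: ŷ = 3.5 + 3·5 = 18.5; r = 21 − 18.5 = 2.5
x=7: ŷ = 3.5 + 3·7 = 24.5; r = 22.5 − 24.5 = -2
x=9: ŷ = 3.5 + 3·9 = 30.5; r = 31 − 30.5 = 0.5
x=18: ŷ = 3.5 + 3·18 = 57.5; r = 54.5 − 57.5 = -3
x=23: ŷ = 3.5 + 3·23 = 72.5; r = 71 − 72.5 = -1.5
x=27: ŷ = 3.5 + 3·27 = 84.5; r = 87 − 84.5 = 2.5
x=29: ŷ = 3.5 + 3·29 = 90.5; r = 89.5 − 90.5 = -1
x=30: ŷ = 3.5 + 3·30 = 93.5; r = 95 − 93.5 = 1.5
SSE = 0.25 + 6.25 + 4 + 0.25 + 9 + 2.25 + 6.25 + 1 + 2.25 = 31.5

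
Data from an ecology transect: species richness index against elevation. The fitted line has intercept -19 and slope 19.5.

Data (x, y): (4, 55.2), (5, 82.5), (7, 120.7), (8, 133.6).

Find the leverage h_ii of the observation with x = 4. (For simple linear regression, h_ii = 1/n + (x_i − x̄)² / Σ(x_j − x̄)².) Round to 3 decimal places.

h = 0.650

x̄ = (4 + 5 + 7 + 8)/4 = 6
Σ(x − x̄)² = 4 + 1 + 1 + 4 = 10
h = 1/4 + (-2)²/10 = 0.25 + 0.4 = 0.650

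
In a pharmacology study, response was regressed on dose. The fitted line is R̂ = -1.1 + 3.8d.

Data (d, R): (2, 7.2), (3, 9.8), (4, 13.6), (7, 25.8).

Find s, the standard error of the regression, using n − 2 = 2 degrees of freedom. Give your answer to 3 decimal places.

d=2: R̂ = -1.1 + 3.8·2 = 6.5; e = 7.2 − 6.5 = 0.7
d=3: R̂ = -1.1 + 3.8·3 = 10.3; e = 9.8 − 10.3 = -0.5
d=4: R̂ = -1.1 + 3.8·4 = 14.1; e = 13.6 − 14.1 = -0.5
d=7: R̂ = -1.1 + 3.8·7 = 25.5; e = 25.8 − 25.5 = 0.3
SSE = 0.49 + 0.25 + 0.25 + 0.09 = 1.08
s = √(1.08/2) = √0.54 ≈ 0.735

s = 0.735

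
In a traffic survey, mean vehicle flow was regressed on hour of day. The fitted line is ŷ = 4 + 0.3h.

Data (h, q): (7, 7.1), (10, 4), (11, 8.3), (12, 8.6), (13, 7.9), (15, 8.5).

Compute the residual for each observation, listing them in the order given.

1, -3, 1, 1, 0, 0

h=7: ŷ = 4 + 0.3·7 = 6.1; e = 7.1 − 6.1 = 1
h=10: ŷ = 4 + 0.3·10 = 7; e = 4 − 7 = -3
h=11: ŷ = 4 + 0.3·11 = 7.3; e = 8.3 − 7.3 = 1
h=12: ŷ = 4 + 0.3·12 = 7.6; e = 8.6 − 7.6 = 1
h=13: ŷ = 4 + 0.3·13 = 7.9; e = 7.9 − 7.9 = 0
h=15: ŷ = 4 + 0.3·15 = 8.5; e = 8.5 − 8.5 = 0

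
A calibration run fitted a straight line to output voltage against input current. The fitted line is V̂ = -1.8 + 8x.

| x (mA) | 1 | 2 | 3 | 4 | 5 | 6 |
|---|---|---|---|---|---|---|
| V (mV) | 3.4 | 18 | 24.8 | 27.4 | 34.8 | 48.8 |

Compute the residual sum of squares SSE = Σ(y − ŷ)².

SSE = 55.2

x=1: V̂ = -1.8 + 8·1 = 6.2; e = 3.4 − 6.2 = -2.8
x=2: V̂ = -1.8 + 8·2 = 14.2; e = 18 − 14.2 = 3.8
x=3: V̂ = -1.8 + 8·3 = 22.2; e = 24.8 − 22.2 = 2.6
x=4: V̂ = -1.8 + 8·4 = 30.2; e = 27.4 − 30.2 = -2.8
x=5: V̂ = -1.8 + 8·5 = 38.2; e = 34.8 − 38.2 = -3.4
x=6: V̂ = -1.8 + 8·6 = 46.2; e = 48.8 − 46.2 = 2.6
SSE = 7.84 + 14.44 + 6.76 + 7.84 + 11.56 + 6.76 = 55.2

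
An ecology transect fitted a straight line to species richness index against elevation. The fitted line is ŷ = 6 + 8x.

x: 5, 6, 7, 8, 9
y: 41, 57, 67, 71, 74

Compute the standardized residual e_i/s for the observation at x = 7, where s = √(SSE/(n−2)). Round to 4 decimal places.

x=5: ŷ = 6 + 8·5 = 46; e = 41 − 46 = -5
x=6: ŷ = 6 + 8·6 = 54; e = 57 − 54 = 3
x=7: ŷ = 6 + 8·7 = 62; e = 67 − 62 = 5
x=8: ŷ = 6 + 8·8 = 70; e = 71 − 70 = 1
x=9: ŷ = 6 + 8·9 = 78; e = 74 − 78 = -4
SSE = 25 + 9 + 25 + 1 + 16 = 76
s = √(76/3) = 5.03322
e/s = 5 / 5.03322 = 0.9934

0.9934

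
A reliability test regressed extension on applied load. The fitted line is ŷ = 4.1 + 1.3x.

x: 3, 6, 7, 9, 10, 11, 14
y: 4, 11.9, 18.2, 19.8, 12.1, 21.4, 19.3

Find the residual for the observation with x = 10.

ŷ = 4.1 + 1.3·10 = 17.1
r = 12.1 − 17.1 = -5

r = -5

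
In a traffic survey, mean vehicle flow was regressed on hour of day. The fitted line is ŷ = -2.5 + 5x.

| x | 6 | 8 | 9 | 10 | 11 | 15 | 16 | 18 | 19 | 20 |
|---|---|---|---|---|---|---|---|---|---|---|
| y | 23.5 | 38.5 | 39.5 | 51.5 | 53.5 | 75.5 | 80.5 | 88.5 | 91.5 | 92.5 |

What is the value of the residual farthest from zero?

r = -5

x=6: ŷ = -2.5 + 5·6 = 27.5; r = 23.5 − 27.5 = -4
x=8: ŷ = -2.5 + 5·8 = 37.5; r = 38.5 − 37.5 = 1
x=9: ŷ = -2.5 + 5·9 = 42.5; r = 39.5 − 42.5 = -3
x=10: ŷ = -2.5 + 5·10 = 47.5; r = 51.5 − 47.5 = 4
x=11: ŷ = -2.5 + 5·11 = 52.5; r = 53.5 − 52.5 = 1
x=15: ŷ = -2.5 + 5·15 = 72.5; r = 75.5 − 72.5 = 3
x=16: ŷ = -2.5 + 5·16 = 77.5; r = 80.5 − 77.5 = 3
x=18: ŷ = -2.5 + 5·18 = 87.5; r = 88.5 − 87.5 = 1
x=19: ŷ = -2.5 + 5·19 = 92.5; r = 91.5 − 92.5 = -1
x=20: ŷ = -2.5 + 5·20 = 97.5; r = 92.5 − 97.5 = -5
Largest |r| is 5 at x = 20, residual -5.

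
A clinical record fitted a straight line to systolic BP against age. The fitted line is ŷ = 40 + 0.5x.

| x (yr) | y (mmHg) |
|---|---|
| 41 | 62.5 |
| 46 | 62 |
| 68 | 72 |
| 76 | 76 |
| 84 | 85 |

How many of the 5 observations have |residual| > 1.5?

4

x=41: ŷ = 40 + 0.5·41 = 60.5; e = 62.5 − 60.5 = 2
x=46: ŷ = 40 + 0.5·46 = 63; e = 62 − 63 = -1
x=68: ŷ = 40 + 0.5·68 = 74; e = 72 − 74 = -2
x=76: ŷ = 40 + 0.5·76 = 78; e = 76 − 78 = -2
x=84: ŷ = 40 + 0.5·84 = 82; e = 85 − 82 = 3
|e| > 1.5: x=41 (|e|=2), x=68 (|e|=2), x=76 (|e|=2), x=84 (|e|=3) → 4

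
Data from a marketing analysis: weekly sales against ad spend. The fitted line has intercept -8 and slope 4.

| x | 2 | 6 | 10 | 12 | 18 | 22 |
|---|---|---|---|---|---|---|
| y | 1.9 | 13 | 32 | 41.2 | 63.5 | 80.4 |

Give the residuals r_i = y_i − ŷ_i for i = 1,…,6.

1.9, -3, 0, 1.2, -0.5, 0.4

x=2: ŷ = -8 + 4·2 = 0; r = 1.9 − 0 = 1.9
x=6: ŷ = -8 + 4·6 = 16; r = 13 − 16 = -3
x=10: ŷ = -8 + 4·10 = 32; r = 32 − 32 = 0
x=12: ŷ = -8 + 4·12 = 40; r = 41.2 − 40 = 1.2
x=18: ŷ = -8 + 4·18 = 64; r = 63.5 − 64 = -0.5
x=22: ŷ = -8 + 4·22 = 80; r = 80.4 − 80 = 0.4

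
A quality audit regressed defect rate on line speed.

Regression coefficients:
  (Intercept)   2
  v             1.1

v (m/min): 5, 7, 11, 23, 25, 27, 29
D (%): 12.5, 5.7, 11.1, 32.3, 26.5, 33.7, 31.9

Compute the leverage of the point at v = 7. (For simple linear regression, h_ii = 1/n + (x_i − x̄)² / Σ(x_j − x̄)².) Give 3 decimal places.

v̄ = (5 + 7 + 11 + 23 + 25 + 27 + 29)/7 = 18.1429
Σ(v − v̄)² = 172.735 + 124.163 + 51.0204 + 23.5918 + 47.0204 + 78.449 + 117.878 = 614.857
h = 1/7 + (-11.1429)²/614.857 = 0.142857 + 0.201938 = 0.345

h = 0.345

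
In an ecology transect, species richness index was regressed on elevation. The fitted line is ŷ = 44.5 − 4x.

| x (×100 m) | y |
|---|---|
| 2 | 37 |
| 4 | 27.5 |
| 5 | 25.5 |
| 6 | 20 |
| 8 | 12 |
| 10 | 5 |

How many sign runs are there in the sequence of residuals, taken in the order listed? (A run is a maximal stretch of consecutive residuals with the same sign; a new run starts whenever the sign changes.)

x=2: ŷ = 44.5 − 4·2 = 36.5; e = 37 − 36.5 = 0.5
x=4: ŷ = 44.5 − 4·4 = 28.5; e = 27.5 − 28.5 = -1
x=5: ŷ = 44.5 − 4·5 = 24.5; e = 25.5 − 24.5 = 1
x=6: ŷ = 44.5 − 4·6 = 20.5; e = 20 − 20.5 = -0.5
x=8: ŷ = 44.5 − 4·8 = 12.5; e = 12 − 12.5 = -0.5
x=10: ŷ = 44.5 − 4·10 = 4.5; e = 5 − 4.5 = 0.5
Signs: + − + − − +
Runs: +×1, −×1, +×1, −×2, +×1 → 5

5 runs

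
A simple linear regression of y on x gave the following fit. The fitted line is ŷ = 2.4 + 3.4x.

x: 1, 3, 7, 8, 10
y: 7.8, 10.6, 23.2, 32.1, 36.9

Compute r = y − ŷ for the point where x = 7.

r = -3

ŷ = 2.4 + 3.4·7 = 26.2
r = 23.2 − 26.2 = -3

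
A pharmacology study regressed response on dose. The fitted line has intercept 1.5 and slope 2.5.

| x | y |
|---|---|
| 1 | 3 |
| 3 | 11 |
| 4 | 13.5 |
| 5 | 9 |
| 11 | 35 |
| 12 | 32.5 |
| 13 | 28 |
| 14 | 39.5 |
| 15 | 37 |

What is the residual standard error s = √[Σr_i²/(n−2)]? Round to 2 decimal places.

x=1: ŷ = 1.5 + 2.5·1 = 4; r = 3 − 4 = -1
x=3: ŷ = 1.5 + 2.5·3 = 9; r = 11 − 9 = 2
x=4: ŷ = 1.5 + 2.5·4 = 11.5; r = 13.5 − 11.5 = 2
x=5: ŷ = 1.5 + 2.5·5 = 14; r = 9 − 14 = -5
x=11: ŷ = 1.5 + 2.5·11 = 29; r = 35 − 29 = 6
x=12: ŷ = 1.5 + 2.5·12 = 31.5; r = 32.5 − 31.5 = 1
x=13: ŷ = 1.5 + 2.5·13 = 34; r = 28 − 34 = -6
x=14: ŷ = 1.5 + 2.5·14 = 36.5; r = 39.5 − 36.5 = 3
x=15: ŷ = 1.5 + 2.5·15 = 39; r = 37 − 39 = -2
SSE = 1 + 4 + 4 + 25 + 36 + 1 + 36 + 9 + 4 = 120
s = √(120/7) = √17.1429 ≈ 4.14

s = 4.14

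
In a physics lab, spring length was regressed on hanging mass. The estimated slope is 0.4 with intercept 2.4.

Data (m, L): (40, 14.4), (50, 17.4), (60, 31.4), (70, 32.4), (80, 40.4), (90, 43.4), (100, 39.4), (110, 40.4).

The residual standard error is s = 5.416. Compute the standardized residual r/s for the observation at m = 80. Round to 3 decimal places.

1.108

L̂ = 2.4 + 0.4·80 = 34.4
r = 40.4 − 34.4 = 6
r/s = 6 / 5.416 = 1.108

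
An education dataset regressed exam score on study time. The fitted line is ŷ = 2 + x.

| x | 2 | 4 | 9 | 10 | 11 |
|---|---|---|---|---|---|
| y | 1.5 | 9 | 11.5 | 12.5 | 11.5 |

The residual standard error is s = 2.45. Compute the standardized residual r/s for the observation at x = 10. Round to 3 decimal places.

0.204

ŷ = 2 + 10 = 12
r = 12.5 − 12 = 0.5
r/s = 0.5 / 2.45 = 0.204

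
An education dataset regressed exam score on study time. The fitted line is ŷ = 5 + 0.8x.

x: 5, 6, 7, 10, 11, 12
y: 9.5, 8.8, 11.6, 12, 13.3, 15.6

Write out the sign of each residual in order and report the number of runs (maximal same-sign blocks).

x=5: ŷ = 5 + 0.8·5 = 9; r = 9.5 − 9 = 0.5
x=6: ŷ = 5 + 0.8·6 = 9.8; r = 8.8 − 9.8 = -1
x=7: ŷ = 5 + 0.8·7 = 10.6; r = 11.6 − 10.6 = 1
x=10: ŷ = 5 + 0.8·10 = 13; r = 12 − 13 = -1
x=11: ŷ = 5 + 0.8·11 = 13.8; r = 13.3 − 13.8 = -0.5
x=12: ŷ = 5 + 0.8·12 = 14.6; r = 15.6 − 14.6 = 1
Signs: + − + − − +
Runs: +×1, −×1, +×1, −×2, +×1 → 5

5 runs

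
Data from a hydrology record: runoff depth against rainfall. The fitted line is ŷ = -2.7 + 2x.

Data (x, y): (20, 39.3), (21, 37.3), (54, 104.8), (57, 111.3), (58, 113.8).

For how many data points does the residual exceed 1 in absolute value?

x=20: ŷ = -2.7 + 2·20 = 37.3; e = 39.3 − 37.3 = 2
x=21: ŷ = -2.7 + 2·21 = 39.3; e = 37.3 − 39.3 = -2
x=54: ŷ = -2.7 + 2·54 = 105.3; e = 104.8 − 105.3 = -0.5
x=57: ŷ = -2.7 + 2·57 = 111.3; e = 111.3 − 111.3 = 0
x=58: ŷ = -2.7 + 2·58 = 113.3; e = 113.8 − 113.3 = 0.5
|e| > 1: x=20 (|e|=2), x=21 (|e|=2) → 2

2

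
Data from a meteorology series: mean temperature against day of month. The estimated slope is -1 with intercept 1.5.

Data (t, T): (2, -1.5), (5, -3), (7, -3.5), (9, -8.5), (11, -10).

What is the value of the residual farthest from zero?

e = 2

t=2: ŷ = 1.5 − 2 = -0.5; e = -1.5 − (-0.5) = -1
t=5: ŷ = 1.5 − 5 = -3.5; e = -3 − (-3.5) = 0.5
t=7: ŷ = 1.5 − 7 = -5.5; e = -3.5 − (-5.5) = 2
t=9: ŷ = 1.5 − 9 = -7.5; e = -8.5 − (-7.5) = -1
t=11: ŷ = 1.5 − 11 = -9.5; e = -10 − (-9.5) = -0.5
Largest |e| is 2 at t = 7, residual 2.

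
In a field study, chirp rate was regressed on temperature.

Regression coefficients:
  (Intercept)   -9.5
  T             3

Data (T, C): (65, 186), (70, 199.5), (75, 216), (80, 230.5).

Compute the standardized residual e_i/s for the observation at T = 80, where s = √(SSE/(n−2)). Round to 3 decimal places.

T=65: ŷ = -9.5 + 3·65 = 185.5; e = 186 − 185.5 = 0.5
T=70: ŷ = -9.5 + 3·70 = 200.5; e = 199.5 − 200.5 = -1
T=75: ŷ = -9.5 + 3·75 = 215.5; e = 216 − 215.5 = 0.5
T=80: ŷ = -9.5 + 3·80 = 230.5; e = 230.5 − 230.5 = 0
SSE = 0.25 + 1 + 0.25 + 0 = 1.5
s = √(1.5/2) = 0.866025
e/s = 0 / 0.866025 = 0.000

0.000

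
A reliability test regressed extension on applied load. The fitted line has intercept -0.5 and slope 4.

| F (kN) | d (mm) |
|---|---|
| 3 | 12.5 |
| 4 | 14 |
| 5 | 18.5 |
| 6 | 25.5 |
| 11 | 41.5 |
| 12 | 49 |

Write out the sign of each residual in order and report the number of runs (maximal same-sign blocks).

F=3: d̂ = -0.5 + 4·3 = 11.5; e = 12.5 − 11.5 = 1
F=4: d̂ = -0.5 + 4·4 = 15.5; e = 14 − 15.5 = -1.5
F=5: d̂ = -0.5 + 4·5 = 19.5; e = 18.5 − 19.5 = -1
F=6: d̂ = -0.5 + 4·6 = 23.5; e = 25.5 − 23.5 = 2
F=11: d̂ = -0.5 + 4·11 = 43.5; e = 41.5 − 43.5 = -2
F=12: d̂ = -0.5 + 4·12 = 47.5; e = 49 − 47.5 = 1.5
Signs: + − − + − +
Runs: +×1, −×2, +×1, −×1, +×1 → 5

5 runs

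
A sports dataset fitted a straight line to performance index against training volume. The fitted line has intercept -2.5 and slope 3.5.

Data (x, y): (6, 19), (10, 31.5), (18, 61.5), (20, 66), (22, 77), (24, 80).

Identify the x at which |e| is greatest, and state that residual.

x=6: ŷ = -2.5 + 3.5·6 = 18.5; e = 19 − 18.5 = 0.5
x=10: ŷ = -2.5 + 3.5·10 = 32.5; e = 31.5 − 32.5 = -1
x=18: ŷ = -2.5 + 3.5·18 = 60.5; e = 61.5 − 60.5 = 1
x=20: ŷ = -2.5 + 3.5·20 = 67.5; e = 66 − 67.5 = -1.5
x=22: ŷ = -2.5 + 3.5·22 = 74.5; e = 77 − 74.5 = 2.5
x=24: ŷ = -2.5 + 3.5·24 = 81.5; e = 80 − 81.5 = -1.5
Largest |e| is 2.5 at x = 22, residual 2.5.

x = 22, e = 2.5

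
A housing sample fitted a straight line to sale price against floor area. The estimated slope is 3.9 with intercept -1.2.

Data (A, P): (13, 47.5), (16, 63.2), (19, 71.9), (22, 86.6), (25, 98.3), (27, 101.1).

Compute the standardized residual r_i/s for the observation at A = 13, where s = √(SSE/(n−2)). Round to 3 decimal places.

-0.784

A=13: ŷ = -1.2 + 3.9·13 = 49.5; r = 47.5 − 49.5 = -2
A=16: ŷ = -1.2 + 3.9·16 = 61.2; r = 63.2 − 61.2 = 2
A=19: ŷ = -1.2 + 3.9·19 = 72.9; r = 71.9 − 72.9 = -1
A=22: ŷ = -1.2 + 3.9·22 = 84.6; r = 86.6 − 84.6 = 2
A=25: ŷ = -1.2 + 3.9·25 = 96.3; r = 98.3 − 96.3 = 2
A=27: ŷ = -1.2 + 3.9·27 = 104.1; r = 101.1 − 104.1 = -3
SSE = 4 + 4 + 1 + 4 + 4 + 9 = 26
s = √(26/4) = 2.54951
r/s = -2 / 2.54951 = -0.784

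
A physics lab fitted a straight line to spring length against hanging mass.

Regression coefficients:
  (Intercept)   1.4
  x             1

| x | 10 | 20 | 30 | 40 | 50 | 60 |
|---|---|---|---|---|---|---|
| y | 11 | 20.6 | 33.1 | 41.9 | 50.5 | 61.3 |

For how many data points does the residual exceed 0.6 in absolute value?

x=10: ŷ = 1.4 + 10 = 11.4; e = 11 − 11.4 = -0.4
x=20: ŷ = 1.4 + 20 = 21.4; e = 20.6 − 21.4 = -0.8
x=30: ŷ = 1.4 + 30 = 31.4; e = 33.1 − 31.4 = 1.7
x=40: ŷ = 1.4 + 40 = 41.4; e = 41.9 − 41.4 = 0.5
x=50: ŷ = 1.4 + 50 = 51.4; e = 50.5 − 51.4 = -0.9
x=60: ŷ = 1.4 + 60 = 61.4; e = 61.3 − 61.4 = -0.1
|e| > 0.6: x=20 (|e|=0.8), x=30 (|e|=1.7), x=50 (|e|=0.9) → 3

3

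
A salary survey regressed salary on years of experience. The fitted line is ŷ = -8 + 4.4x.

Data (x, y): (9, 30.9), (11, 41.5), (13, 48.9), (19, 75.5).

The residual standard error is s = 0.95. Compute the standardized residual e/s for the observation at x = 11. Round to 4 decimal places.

ŷ = -8 + 4.4·11 = 40.4
e = 41.5 − 40.4 = 1.1
e/s = 1.1 / 0.95 = 1.1579

1.1579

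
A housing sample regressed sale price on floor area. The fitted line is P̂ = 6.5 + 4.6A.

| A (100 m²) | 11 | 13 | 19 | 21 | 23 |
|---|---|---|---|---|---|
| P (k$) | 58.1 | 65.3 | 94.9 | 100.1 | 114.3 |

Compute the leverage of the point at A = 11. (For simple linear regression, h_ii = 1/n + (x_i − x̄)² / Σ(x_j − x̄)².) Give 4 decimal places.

Ā = (11 + 13 + 19 + 21 + 23)/5 = 17.4
Σ(A − Ā)² = 40.96 + 19.36 + 2.56 + 12.96 + 31.36 = 107.2
h = 1/5 + (-6.4)²/107.2 = 0.2 + 0.38209 = 0.5821

h = 0.5821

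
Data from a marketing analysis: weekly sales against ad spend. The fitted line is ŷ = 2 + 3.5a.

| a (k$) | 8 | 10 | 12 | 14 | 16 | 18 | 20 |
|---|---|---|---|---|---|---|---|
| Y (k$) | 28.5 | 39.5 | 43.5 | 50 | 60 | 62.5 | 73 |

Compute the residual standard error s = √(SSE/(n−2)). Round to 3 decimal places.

a=8: ŷ = 2 + 3.5·8 = 30; r = 28.5 − 30 = -1.5
a=10: ŷ = 2 + 3.5·10 = 37; r = 39.5 − 37 = 2.5
a=12: ŷ = 2 + 3.5·12 = 44; r = 43.5 − 44 = -0.5
a=14: ŷ = 2 + 3.5·14 = 51; r = 50 − 51 = -1
a=16: ŷ = 2 + 3.5·16 = 58; r = 60 − 58 = 2
a=18: ŷ = 2 + 3.5·18 = 65; r = 62.5 − 65 = -2.5
a=20: ŷ = 2 + 3.5·20 = 72; r = 73 − 72 = 1
SSE = 2.25 + 6.25 + 0.25 + 1 + 4 + 6.25 + 1 = 21
s = √(21/5) = √4.2 ≈ 2.049

s = 2.049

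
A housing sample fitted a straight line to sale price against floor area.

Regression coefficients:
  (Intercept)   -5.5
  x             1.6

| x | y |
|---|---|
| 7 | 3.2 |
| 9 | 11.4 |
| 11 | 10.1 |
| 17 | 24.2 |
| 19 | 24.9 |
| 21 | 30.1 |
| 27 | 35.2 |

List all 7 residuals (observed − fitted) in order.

-2.5, 2.5, -2, 2.5, 0, 2, -2.5

x=7: ŷ = -5.5 + 1.6·7 = 5.7; r = 3.2 − 5.7 = -2.5
x=9: ŷ = -5.5 + 1.6·9 = 8.9; r = 11.4 − 8.9 = 2.5
x=11: ŷ = -5.5 + 1.6·11 = 12.1; r = 10.1 − 12.1 = -2
x=17: ŷ = -5.5 + 1.6·17 = 21.7; r = 24.2 − 21.7 = 2.5
x=19: ŷ = -5.5 + 1.6·19 = 24.9; r = 24.9 − 24.9 = 0
x=21: ŷ = -5.5 + 1.6·21 = 28.1; r = 30.1 − 28.1 = 2
x=27: ŷ = -5.5 + 1.6·27 = 37.7; r = 35.2 − 37.7 = -2.5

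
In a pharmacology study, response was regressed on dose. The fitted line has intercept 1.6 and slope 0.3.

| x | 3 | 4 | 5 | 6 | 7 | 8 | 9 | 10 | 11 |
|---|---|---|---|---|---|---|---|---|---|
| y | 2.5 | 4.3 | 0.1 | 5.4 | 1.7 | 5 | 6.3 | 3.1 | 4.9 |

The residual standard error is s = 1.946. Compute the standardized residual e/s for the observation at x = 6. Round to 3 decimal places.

1.028

ŷ = 1.6 + 0.3·6 = 3.4
e = 5.4 − 3.4 = 2
e/s = 2 / 1.946 = 1.028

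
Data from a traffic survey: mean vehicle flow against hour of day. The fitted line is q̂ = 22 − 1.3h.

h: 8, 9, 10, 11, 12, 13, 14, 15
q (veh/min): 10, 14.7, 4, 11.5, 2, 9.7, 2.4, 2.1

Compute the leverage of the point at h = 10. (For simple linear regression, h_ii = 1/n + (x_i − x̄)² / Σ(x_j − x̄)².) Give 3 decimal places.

h = 0.179

h̄ = (8 + 9 + 10 + 11 + 12 + 13 + 14 + 15)/8 = 11.5
Σ(h − h̄)² = 12.25 + 6.25 + 2.25 + 0.25 + 0.25 + 2.25 + 6.25 + 12.25 = 42
h = 1/8 + (-1.5)²/42 = 0.125 + 0.0535714 = 0.179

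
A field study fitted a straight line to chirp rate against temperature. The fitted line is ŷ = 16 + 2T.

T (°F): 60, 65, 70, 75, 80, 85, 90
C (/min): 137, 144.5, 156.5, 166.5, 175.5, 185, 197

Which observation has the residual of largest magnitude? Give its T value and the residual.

T = 65, r = -1.5

T=60: ŷ = 16 + 2·60 = 136; r = 137 − 136 = 1
T=65: ŷ = 16 + 2·65 = 146; r = 144.5 − 146 = -1.5
T=70: ŷ = 16 + 2·70 = 156; r = 156.5 − 156 = 0.5
T=75: ŷ = 16 + 2·75 = 166; r = 166.5 − 166 = 0.5
T=80: ŷ = 16 + 2·80 = 176; r = 175.5 − 176 = -0.5
T=85: ŷ = 16 + 2·85 = 186; r = 185 − 186 = -1
T=90: ŷ = 16 + 2·90 = 196; r = 197 − 196 = 1
Largest |r| is 1.5 at T = 65, residual -1.5.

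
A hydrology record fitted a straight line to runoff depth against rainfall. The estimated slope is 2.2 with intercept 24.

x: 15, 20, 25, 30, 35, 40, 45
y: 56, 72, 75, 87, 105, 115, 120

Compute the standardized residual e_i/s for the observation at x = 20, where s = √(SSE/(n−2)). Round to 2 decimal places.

1.03

x=15: ŷ = 24 + 2.2·15 = 57; e = 56 − 57 = -1
x=20: ŷ = 24 + 2.2·20 = 68; e = 72 − 68 = 4
x=25: ŷ = 24 + 2.2·25 = 79; e = 75 − 79 = -4
x=30: ŷ = 24 + 2.2·30 = 90; e = 87 − 90 = -3
x=35: ŷ = 24 + 2.2·35 = 101; e = 105 − 101 = 4
x=40: ŷ = 24 + 2.2·40 = 112; e = 115 − 112 = 3
x=45: ŷ = 24 + 2.2·45 = 123; e = 120 − 123 = -3
SSE = 1 + 16 + 16 + 9 + 16 + 9 + 9 = 76
s = √(76/5) = 3.89872
e/s = 4 / 3.89872 = 1.03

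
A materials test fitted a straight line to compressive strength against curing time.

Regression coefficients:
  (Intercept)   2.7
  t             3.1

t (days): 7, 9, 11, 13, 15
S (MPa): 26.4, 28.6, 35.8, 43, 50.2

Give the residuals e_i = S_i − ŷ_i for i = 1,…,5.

2, -2, -1, 0, 1

t=7: ŷ = 2.7 + 3.1·7 = 24.4; e = 26.4 − 24.4 = 2
t=9: ŷ = 2.7 + 3.1·9 = 30.6; e = 28.6 − 30.6 = -2
t=11: ŷ = 2.7 + 3.1·11 = 36.8; e = 35.8 − 36.8 = -1
t=13: ŷ = 2.7 + 3.1·13 = 43; e = 43 − 43 = 0
t=15: ŷ = 2.7 + 3.1·15 = 49.2; e = 50.2 − 49.2 = 1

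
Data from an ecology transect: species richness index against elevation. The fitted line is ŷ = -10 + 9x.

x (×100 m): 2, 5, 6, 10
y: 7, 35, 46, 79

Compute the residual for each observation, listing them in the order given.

-1, 0, 2, -1

x=2: ŷ = -10 + 9·2 = 8; r = 7 − 8 = -1
x=5: ŷ = -10 + 9·5 = 35; r = 35 − 35 = 0
x=6: ŷ = -10 + 9·6 = 44; r = 46 − 44 = 2
x=10: ŷ = -10 + 9·10 = 80; r = 79 − 80 = -1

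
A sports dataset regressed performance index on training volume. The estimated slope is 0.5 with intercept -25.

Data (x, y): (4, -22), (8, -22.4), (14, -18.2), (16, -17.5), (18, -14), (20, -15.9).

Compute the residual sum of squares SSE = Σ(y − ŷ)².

SSE = 8.06

x=4: ŷ = -25 + 0.5·4 = -23; e = -22 − (-23) = 1
x=8: ŷ = -25 + 0.5·8 = -21; e = -22.4 − (-21) = -1.4
x=14: ŷ = -25 + 0.5·14 = -18; e = -18.2 − (-18) = -0.2
x=16: ŷ = -25 + 0.5·16 = -17; e = -17.5 − (-17) = -0.5
x=18: ŷ = -25 + 0.5·18 = -16; e = -14 − (-16) = 2
x=20: ŷ = -25 + 0.5·20 = -15; e = -15.9 − (-15) = -0.9
SSE = 1 + 1.96 + 0.04 + 0.25 + 4 + 0.81 = 8.06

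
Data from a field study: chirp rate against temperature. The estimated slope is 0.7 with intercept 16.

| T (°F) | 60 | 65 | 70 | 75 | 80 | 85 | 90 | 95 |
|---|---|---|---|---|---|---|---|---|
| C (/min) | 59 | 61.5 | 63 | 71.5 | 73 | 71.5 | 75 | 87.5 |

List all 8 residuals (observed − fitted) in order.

1, 0, -2, 3, 1, -4, -4, 5

T=60: Ĉ = 16 + 0.7·60 = 58; r = 59 − 58 = 1
T=65: Ĉ = 16 + 0.7·65 = 61.5; r = 61.5 − 61.5 = 0
T=70: Ĉ = 16 + 0.7·70 = 65; r = 63 − 65 = -2
T=75: Ĉ = 16 + 0.7·75 = 68.5; r = 71.5 − 68.5 = 3
T=80: Ĉ = 16 + 0.7·80 = 72; r = 73 − 72 = 1
T=85: Ĉ = 16 + 0.7·85 = 75.5; r = 71.5 − 75.5 = -4
T=90: Ĉ = 16 + 0.7·90 = 79; r = 75 − 79 = -4
T=95: Ĉ = 16 + 0.7·95 = 82.5; r = 87.5 − 82.5 = 5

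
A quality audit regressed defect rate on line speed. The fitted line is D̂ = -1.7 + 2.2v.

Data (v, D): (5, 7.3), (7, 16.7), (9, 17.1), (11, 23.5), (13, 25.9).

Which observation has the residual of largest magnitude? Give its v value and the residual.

v=5: D̂ = -1.7 + 2.2·5 = 9.3; e = 7.3 − 9.3 = -2
v=7: D̂ = -1.7 + 2.2·7 = 13.7; e = 16.7 − 13.7 = 3
v=9: D̂ = -1.7 + 2.2·9 = 18.1; e = 17.1 − 18.1 = -1
v=11: D̂ = -1.7 + 2.2·11 = 22.5; e = 23.5 − 22.5 = 1
v=13: D̂ = -1.7 + 2.2·13 = 26.9; e = 25.9 − 26.9 = -1
Largest |e| is 3 at v = 7, residual 3.

v = 7, e = 3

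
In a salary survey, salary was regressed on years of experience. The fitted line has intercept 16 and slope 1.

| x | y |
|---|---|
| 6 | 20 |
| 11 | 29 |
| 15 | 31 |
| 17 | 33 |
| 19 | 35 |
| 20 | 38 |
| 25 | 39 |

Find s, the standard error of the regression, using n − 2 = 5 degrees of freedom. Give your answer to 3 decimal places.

x=6: ŷ = 16 + 6 = 22; e = 20 − 22 = -2
x=11: ŷ = 16 + 11 = 27; e = 29 − 27 = 2
x=15: ŷ = 16 + 15 = 31; e = 31 − 31 = 0
x=17: ŷ = 16 + 17 = 33; e = 33 − 33 = 0
x=19: ŷ = 16 + 19 = 35; e = 35 − 35 = 0
x=20: ŷ = 16 + 20 = 36; e = 38 − 36 = 2
x=25: ŷ = 16 + 25 = 41; e = 39 − 41 = -2
SSE = 4 + 4 + 0 + 0 + 0 + 4 + 4 = 16
s = √(16/5) = √3.2 ≈ 1.789

s = 1.789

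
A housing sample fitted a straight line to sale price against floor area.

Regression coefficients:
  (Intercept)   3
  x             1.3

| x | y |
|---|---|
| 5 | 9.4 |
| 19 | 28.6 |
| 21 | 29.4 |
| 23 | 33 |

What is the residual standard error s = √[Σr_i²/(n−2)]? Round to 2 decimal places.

s = 0.91

x=5: ŷ = 3 + 1.3·5 = 9.5; r = 9.4 − 9.5 = -0.1
x=19: ŷ = 3 + 1.3·19 = 27.7; r = 28.6 − 27.7 = 0.9
x=21: ŷ = 3 + 1.3·21 = 30.3; r = 29.4 − 30.3 = -0.9
x=23: ŷ = 3 + 1.3·23 = 32.9; r = 33 − 32.9 = 0.1
SSE = 0.01 + 0.81 + 0.81 + 0.01 = 1.64
s = √(1.64/2) = √0.82 ≈ 0.91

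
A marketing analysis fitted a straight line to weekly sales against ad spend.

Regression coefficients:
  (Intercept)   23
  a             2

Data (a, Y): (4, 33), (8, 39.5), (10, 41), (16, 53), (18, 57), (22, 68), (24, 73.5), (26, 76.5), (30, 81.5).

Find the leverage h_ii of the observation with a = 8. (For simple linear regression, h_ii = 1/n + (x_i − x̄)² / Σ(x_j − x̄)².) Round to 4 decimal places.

h = 0.2579

ā = (4 + 8 + 10 + 16 + 18 + 22 + 24 + 26 + 30)/9 = 17.5556
Σ(a − ā)² = 183.753 + 91.3086 + 57.0864 + 2.41975 + 0.197531 + 19.7531 + 41.5309 + 71.3086 + 154.864 = 622.222
h = 1/9 + (-9.55556)²/622.222 = 0.111111 + 0.146746 = 0.2579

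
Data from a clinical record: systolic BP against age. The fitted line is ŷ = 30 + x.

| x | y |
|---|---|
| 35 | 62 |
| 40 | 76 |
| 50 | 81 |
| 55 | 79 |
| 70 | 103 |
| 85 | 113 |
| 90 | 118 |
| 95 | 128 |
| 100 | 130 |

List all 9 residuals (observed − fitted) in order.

x=35: ŷ = 30 + 35 = 65; r = 62 − 65 = -3
x=40: ŷ = 30 + 40 = 70; r = 76 − 70 = 6
x=50: ŷ = 30 + 50 = 80; r = 81 − 80 = 1
x=55: ŷ = 30 + 55 = 85; r = 79 − 85 = -6
x=70: ŷ = 30 + 70 = 100; r = 103 − 100 = 3
x=85: ŷ = 30 + 85 = 115; r = 113 − 115 = -2
x=90: ŷ = 30 + 90 = 120; r = 118 − 120 = -2
x=95: ŷ = 30 + 95 = 125; r = 128 − 125 = 3
x=100: ŷ = 30 + 100 = 130; r = 130 − 130 = 0

-3, 6, 1, -6, 3, -2, -2, 3, 0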